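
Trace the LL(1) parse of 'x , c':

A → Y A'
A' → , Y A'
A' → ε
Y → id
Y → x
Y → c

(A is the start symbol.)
Stack is shown with the top on the left.

Stack     Input    Action
-------------------------
A $       x , c $  output A → Y A'
Y A' $    x , c $  output Y → x
x A' $    x , c $  match 'x'
A' $      , c $    output A' → , Y A'
, Y A' $  , c $    match ','
Y A' $    c $      output Y → c
c A' $    c $      match 'c'
A' $      $        output A' → ε
$         $        accept

The string is accepted.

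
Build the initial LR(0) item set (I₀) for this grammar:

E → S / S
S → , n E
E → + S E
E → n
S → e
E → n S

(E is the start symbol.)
First, augment the grammar with E' → E
I₀ = CLOSURE({ [E' → . E] }):
  [E' → . E] has the dot before E: add [E → . S / S], [E → . + S E], [E → . n], [E → . n S]
  [E → . S / S] has the dot before S: add [S → . , n E], [S → . e]
No further items can be added.

I₀ = { [E → . + S E], [E → . S / S], [E → . n S], [E → . n], [E' → . E], [S → . , n E], [S → . e] }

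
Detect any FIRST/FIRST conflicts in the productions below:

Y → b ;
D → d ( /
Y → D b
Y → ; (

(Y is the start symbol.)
FIRST sets of the non-terminals at (or reachable through a nullable prefix from) the front of some alternative:
  FIRST(D) = { 'd' }

Productions for Y:
  Y → b ;: FIRST = { 'b' }
  Y → D b: FIRST = { 'd' }
  Y → ; (: FIRST = { ';' }
D has only one production, so no FIRST/FIRST conflict is possible there.

All alternatives of each non-terminal have pairwise disjoint FIRST sets.

Answer: No FIRST/FIRST conflicts.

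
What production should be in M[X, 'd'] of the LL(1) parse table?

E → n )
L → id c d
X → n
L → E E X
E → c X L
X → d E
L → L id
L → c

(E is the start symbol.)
To find M[X, 'd'], we find productions for X where 'd' is in the predict set (PREDICT(N → α) = (FIRST(α) \ {ε}) ∪ (FOLLOW(N) if α ⇒* ε)).

X → n: PREDICT = { 'n' }
X → d E: PREDICT = { 'd' }
  'd' is in predict set, so this production goes in M[X, 'd']

M[X, 'd'] = X → d E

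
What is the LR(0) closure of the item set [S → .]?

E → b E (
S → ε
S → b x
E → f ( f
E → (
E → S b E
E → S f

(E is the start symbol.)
{ [S → .] }

To compute CLOSURE, for each item [A → α.Bβ] where B is a non-terminal, add [B → .γ] for all productions B → γ; repeat for the newly added items until nothing changes.

Start with: [S → .]
The dot is at the end, so nothing is added.

CLOSURE = { [S → .] }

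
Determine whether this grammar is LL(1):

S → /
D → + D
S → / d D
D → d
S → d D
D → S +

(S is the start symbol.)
No. Predict set conflict for S: { '/' }

A grammar is LL(1) if for each non-terminal N with multiple productions, the predict sets of those productions are pairwise disjoint, where PREDICT(N → α) = (FIRST(α) \ {ε}) ∪ (FOLLOW(N) if α ⇒* ε).

Relevant sets:
  FIRST(S) = { '/', 'd' }

For S:
  PREDICT(S → '/') = { '/' }
  PREDICT(S → '/' d D) = { '/' }
  PREDICT(S → d D) = { 'd' }
For D:
  PREDICT(D → '+' D) = { '+' }
  PREDICT(D → d) = { 'd' }
  PREDICT(D → S '+') = { '/', 'd' }

Conflict found: Predict set conflict for S: { '/' }
The grammar is NOT LL(1).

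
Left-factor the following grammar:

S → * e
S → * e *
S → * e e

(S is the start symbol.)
S → * e S'
S' → ε
S' → *
S' → e

Left-factoring transforms A → αβ₁ | αβ₂ into A → αA' and A' → β₁ | β₂
(α is the longest common prefix among the alternatives). Repeat until
no nonterminal has two alternatives with a common prefix.

Round 1: S has alternatives sharing prefix '* e'. Introduce S': S → * e S'
  Add: S' → ε
  Add: S' → *
  Add: S' → e

No remaining common prefixes — done.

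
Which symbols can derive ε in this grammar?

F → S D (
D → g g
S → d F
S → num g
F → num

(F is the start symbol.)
A non-terminal is nullable if it can derive ε (the empty string): either it has an ε-production, or it has a production whose right-hand side consists entirely of nullable non-terminals.

There are no ε-productions, so no non-terminal can derive ε.
No non-terminals are nullable.

Answer: None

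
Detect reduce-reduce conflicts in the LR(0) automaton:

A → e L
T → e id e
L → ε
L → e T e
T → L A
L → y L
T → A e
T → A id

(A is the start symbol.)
Augment with A' → A and build the canonical LR(0) collection (I0 = CLOSURE({[A' → . A]}), then GOTO on every symbol after a dot until no new states appear). It has 18 states:
  I0: { [A → . e L], [A' → . A] }  — shift
  I1: { [A' → A .] }  — accept
  I2: { [A → e . L], [L → . e T e], [L → . y L], [L → .] }  — shift, reduce
  I3: { [A → e L .] }  — reduce
  I4: { [A → . e L], [L → . e T e], [L → . y L], [L → .], [L → e . T e], [T → . A e], [T → . A id], [T → . L A], [T → . e id e] }  — shift, reduce
  I5: { [L → . e T e], [L → . y L], [L → .], [L → y . L] }  — shift, reduce
  I6: { [L → y L .] }  — reduce
  I7: { [T → A . e], [T → A . id] }  — shift
  I8: { [A → . e L], [T → L . A] }  — shift
  I9: { [L → e T . e] }  — shift
  I10: { [A → . e L], [A → e . L], [L → . e T e], [L → . y L], [L → .], [L → e . T e], [T → . A e], [T → . A id], [T → . L A], [T → . e id e], [T → e . id e] }  — shift, reduce
  I11: { [A → . e L], [A → e L .], [T → L . A] }  — shift, reduce
  I12: { [T → e id . e] }  — shift
  I13: { [T → e id e .] }  — reduce
  I14: { [T → L A .] }  — reduce
  I15: { [L → e T e .] }  — reduce
  I16: { [T → A e .] }  — reduce
  I17: { [T → A id .] }  — reduce

No state contains more than one complete item.

Answer: No reduce-reduce conflicts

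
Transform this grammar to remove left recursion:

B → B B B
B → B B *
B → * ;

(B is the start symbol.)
B is directly left-recursive. The standard transformation for
  A → A α₁ | ... | A α_m | β₁ | ... | β_n
is
  A  → β₁ A' | ... | β_n A'
  A' → α₁ A' | ... | α_m A' | ε

B → * ; becomes B → * ; B'
B → B B B becomes B' → B B B'
B → B B * becomes B' → B * B'
Add B' → ε

Resulting grammar:
B → * ; B'
B' → B B B'
B' → B * B'
B' → ε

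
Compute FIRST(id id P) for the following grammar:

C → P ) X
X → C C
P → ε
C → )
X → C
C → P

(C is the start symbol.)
{ 'id' }

To compute FIRST(id id P), process the symbols left to right:
Symbol id is a terminal. Add 'id' and stop.
FIRST(id id P) = { 'id' }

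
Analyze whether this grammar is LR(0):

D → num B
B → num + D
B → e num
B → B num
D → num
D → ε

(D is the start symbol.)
A grammar is LR(0) if no state in the canonical LR(0) collection has:
  - both a shift item (dot before a terminal) and a complete item (shift-reduce conflict), or
  - two or more complete items (reduce-reduce conflict; the accept item [D' → D .] counts as a complete item here).

Augment with D' → D and build the canonical LR(0) collection (I0 = CLOSURE({[D' → . D]}), then GOTO on every symbol after a dot until no new states appear). It has 10 states:
  I0: { [D → . num B], [D → . num], [D → .], [D' → . D] }  — shift, reduce
  I1: { [D' → D .] }  — accept
  I2: { [B → . B num], [B → . e num], [B → . num + D], [D → num . B], [D → num .] }  — shift, reduce
  I3: { [B → B . num], [D → num B .] }  — shift, reduce
  I4: { [B → e . num] }  — shift
  I5: { [B → num . + D] }  — shift
  I6: { [B → num + . D], [D → . num B], [D → . num], [D → .] }  — shift, reduce
  I7: { [B → num + D .] }  — reduce
  I8: { [B → e num .] }  — reduce
  I9: { [B → B num .] }  — reduce

Conflict in state I0:
  Shift-reduce conflict between [D → .] and [D → . num]
So the grammar is NOT LR(0).

Answer: No. Shift-reduce conflict between [D → .] and [D → . num]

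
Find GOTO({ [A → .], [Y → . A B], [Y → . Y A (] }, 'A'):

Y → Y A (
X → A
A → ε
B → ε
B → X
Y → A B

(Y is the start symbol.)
GOTO(I, 'A') = CLOSURE({ [A → αX.β] : [A → α.Xβ] ∈ I, X = 'A' })

Items with dot before 'A', with the dot advanced:
  [Y → . A B] → [Y → A . B]
Closure of the advanced items:
  [Y → A . B] has the dot before B: add [B → .], [B → . X]
  [B → . X] has the dot before X: add [X → . A]
  [X → . A] has the dot before A: add [A → .]

GOTO = { [A → .], [B → . X], [B → .], [X → . A], [Y → A . B] }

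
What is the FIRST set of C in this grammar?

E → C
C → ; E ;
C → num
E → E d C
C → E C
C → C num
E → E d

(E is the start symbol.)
To compute FIRST(C), examine every production with C on the left-hand side, reading each right-hand side left to right until a non-nullable symbol is reached.

FIRST sets of the other non-terminals involved (by the same procedure, iterated to a fixed point):
  FIRST(E) = { ';', 'num' }

From C → ; E ;:
  - ';' is a terminal: add ';' and stop
From C → num:
  - num is a terminal: add 'num' and stop
From C → E C:
  - E is a non-terminal: add FIRST(E) \ {ε} = { ';', 'num' }
    E is not nullable, so stop
From C → C num:
  - C is the symbol being defined: contributes nothing new
    C is not nullable, so stop

Collecting: FIRST(C) = { ';', 'num' }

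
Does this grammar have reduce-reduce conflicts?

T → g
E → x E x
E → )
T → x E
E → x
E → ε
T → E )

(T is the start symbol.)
Augment with T' → T and build the canonical LR(0) collection (I0 = CLOSURE({[T' → . T]}), then GOTO on every symbol after a dot until no new states appear). It has 11 states:
  I0: { [E → . )], [E → . x E x], [E → . x], [E → .], [T → . E )], [T → . g], [T → . x E], [T' → . T] }  — shift, reduce
  I1: { [E → ) .] }  — reduce
  I2: { [T → E . )] }  — shift
  I3: { [T' → T .] }  — accept
  I4: { [T → g .] }  — reduce
  I5: { [E → . )], [E → . x E x], [E → . x], [E → .], [E → x . E x], [E → x .], [T → x . E] }  — shift, 2 reduces
  I6: { [E → x E . x], [T → x E .] }  — shift, reduce
  I7: { [E → . )], [E → . x E x], [E → . x], [E → .], [E → x . E x], [E → x .] }  — shift, 2 reduces
  I8: { [E → x E . x] }  — shift
  I9: { [E → x E x .] }  — reduce
  I10: { [T → E ) .] }  — reduce

I5 contains complete items [E → .], [E → x .] — reduce-reduce conflict.
I7 contains complete items [E → .], [E → x .] — reduce-reduce conflict.

Answer: Yes — I5: [E → .] vs [E → x .]; I7: [E → .] vs [E → x .]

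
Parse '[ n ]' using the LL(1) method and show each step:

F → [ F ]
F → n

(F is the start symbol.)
LL(1) parsing maintains a stack (initially the start symbol over $) and the input. At each step: if the stack top is a terminal, match it against the current input token; if it is a non-terminal N, replace it with the RHS of M[N, lookahead] (the unique production whose predict set contains the lookahead).

Stack is shown with the top on the left.

Stack    Input    Action
------------------------
F $      [ n ] $  output F → [ F ]
[ F ] $  [ n ] $  match '['
F ] $    n ] $    output F → n
n ] $    n ] $    match 'n'
] $      ] $      match ']'
$        $        accept

The string is accepted.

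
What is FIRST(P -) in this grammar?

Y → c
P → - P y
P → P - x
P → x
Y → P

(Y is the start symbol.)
FIRST sets of the non-terminals involved (from the grammar, by fixed-point iteration):
  FIRST(P) = { '-', 'x' }

To compute FIRST(P -), process the symbols left to right:
Symbol P is a non-terminal. Add FIRST(P) \ {ε} = { '-', 'x' }
P is not nullable (ε ∉ FIRST(P)), so stop here.
FIRST(P -) = { '-', 'x' }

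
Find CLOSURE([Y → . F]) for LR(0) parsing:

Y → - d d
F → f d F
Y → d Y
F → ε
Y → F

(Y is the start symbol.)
{ [F → . f d F], [F → .], [Y → . F] }

To compute CLOSURE, for each item [A → α.Bβ] where B is a non-terminal, add [B → .γ] for all productions B → γ; repeat for the newly added items until nothing changes.

Start with: [Y → . F]
  [Y → . F] has the dot before F: add [F → . f d F], [F → .]
No further items can be added.

CLOSURE = { [F → . f d F], [F → .], [Y → . F] }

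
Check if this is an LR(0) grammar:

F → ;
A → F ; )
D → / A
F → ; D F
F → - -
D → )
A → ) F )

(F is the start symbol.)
Augment with F' → F and build the canonical LR(0) collection (I0 = CLOSURE({[F' → . F]}), then GOTO on every symbol after a dot until no new states appear). It has 16 states:
  I0: { [F → . - -], [F → . ; D F], [F → . ;], [F' → . F] }  — shift
  I1: { [F → - . -] }  — shift
  I2: { [D → . )], [D → . / A], [F → ; . D F], [F → ; .] }  — shift, reduce
  I3: { [F' → F .] }  — accept
  I4: { [D → ) .] }  — reduce
  I5: { [A → . ) F )], [A → . F ; )], [D → / . A], [F → . - -], [F → . ; D F], [F → . ;] }  — shift
  I6: { [F → . - -], [F → . ; D F], [F → . ;], [F → ; D . F] }  — shift
  I7: { [F → ; D F .] }  — reduce
  I8: { [A → ) . F )], [F → . - -], [F → . ; D F], [F → . ;] }  — shift
  I9: { [D → / A .] }  — reduce
  I10: { [A → F . ; )] }  — shift
  I11: { [A → F ; . )] }  — shift
  I12: { [A → F ; ) .] }  — reduce
  I13: { [A → ) F . )] }  — shift
  I14: { [A → ) F ) .] }  — reduce
  I15: { [F → - - .] }  — reduce

Conflict in state I2:
  Shift-reduce conflict between [F → ; .] and [D → . )]
So the grammar is NOT LR(0).

Answer: No. Shift-reduce conflict between [F → ; .] and [D → . )]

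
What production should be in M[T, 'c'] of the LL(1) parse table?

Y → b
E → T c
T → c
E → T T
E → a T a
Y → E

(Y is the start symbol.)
To find M[T, 'c'], we find productions for T where 'c' is in the predict set (PREDICT(N → α) = (FIRST(α) \ {ε}) ∪ (FOLLOW(N) if α ⇒* ε)).

T → c: PREDICT = { 'c' }
  'c' is in predict set, so this production goes in M[T, 'c']

M[T, 'c'] = T → c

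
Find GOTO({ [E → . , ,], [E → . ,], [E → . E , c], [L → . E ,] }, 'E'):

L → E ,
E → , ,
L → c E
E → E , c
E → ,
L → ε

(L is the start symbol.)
{ [E → E . , c], [L → E . ,] }

GOTO(I, 'E') = CLOSURE({ [A → αX.β] : [A → α.Xβ] ∈ I, X = 'E' })

Items with dot before 'E', with the dot advanced:
  [E → . E , c] → [E → E . , c]
  [L → . E ,] → [L → E . ,]
Closure adds nothing (no advanced item has the dot before a non-terminal).

GOTO = { [E → E . , c], [L → E . ,] }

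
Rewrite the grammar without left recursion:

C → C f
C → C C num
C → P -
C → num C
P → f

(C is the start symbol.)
C is directly left-recursive. The standard transformation for
  A → A α₁ | ... | A α_m | β₁ | ... | β_n
is
  A  → β₁ A' | ... | β_n A'
  A' → α₁ A' | ... | α_m A' | ε

C → P - becomes C → P - C'
C → num C becomes C → num C C'
C → C f becomes C' → f C'
C → C C num becomes C' → C num C'
Add C' → ε

Productions for other non-terminals are unchanged:
  P → f

Resulting grammar:
C → P - C'
C → num C C'
C' → f C'
C' → C num C'
C' → ε
P → f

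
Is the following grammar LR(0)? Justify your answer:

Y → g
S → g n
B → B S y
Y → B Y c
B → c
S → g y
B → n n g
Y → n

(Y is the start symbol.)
No. Shift-reduce conflict between [Y → n .] and [B → n . n g]

A grammar is LR(0) if no state in the canonical LR(0) collection has:
  - both a shift item (dot before a terminal) and a complete item (shift-reduce conflict), or
  - two or more complete items (reduce-reduce conflict; the accept item [Y' → Y .] counts as a complete item here).

Augment with Y' → Y and build the canonical LR(0) collection (I0 = CLOSURE({[Y' → . Y]}), then GOTO on every symbol after a dot until no new states appear). It has 15 states:
  I0: { [B → . B S y], [B → . c], [B → . n n g], [Y → . B Y c], [Y → . g], [Y → . n], [Y' → . Y] }  — shift
  I1: { [B → . B S y], [B → . c], [B → . n n g], [B → B . S y], [S → . g n], [S → . g y], [Y → . B Y c], [Y → . g], [Y → . n], [Y → B . Y c] }  — shift
  I2: { [Y' → Y .] }  — accept
  I3: { [B → c .] }  — reduce
  I4: { [Y → g .] }  — reduce
  I5: { [B → n . n g], [Y → n .] }  — shift, reduce
  I6: { [B → n n . g] }  — shift
  I7: { [B → n n g .] }  — reduce
  I8: { [B → B S . y] }  — shift
  I9: { [Y → B Y . c] }  — shift
  I10: { [S → g . n], [S → g . y], [Y → g .] }  — shift, reduce
  I11: { [S → g n .] }  — reduce
  I12: { [S → g y .] }  — reduce
  I13: { [Y → B Y c .] }  — reduce
  I14: { [B → B S y .] }  — reduce

Conflict in state I5:
  Shift-reduce conflict between [Y → n .] and [B → n . n g]
So the grammar is NOT LR(0).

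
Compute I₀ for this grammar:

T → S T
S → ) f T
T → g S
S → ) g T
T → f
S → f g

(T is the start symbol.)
First, augment the grammar with T' → T
I₀ = CLOSURE({ [T' → . T] }):
  [T' → . T] has the dot before T: add [T → . S T], [T → . g S], [T → . f]
  [T → . S T] has the dot before S: add [S → . ) f T], [S → . ) g T], [S → . f g]
No further items can be added.

I₀ = { [S → . ) f T], [S → . ) g T], [S → . f g], [T → . S T], [T → . f], [T → . g S], [T' → . T] }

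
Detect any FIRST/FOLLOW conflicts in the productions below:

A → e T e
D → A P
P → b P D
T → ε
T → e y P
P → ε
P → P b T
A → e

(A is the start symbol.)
Yes. P → b P D with FOLLOW(P) on { 'b' }; P → P b T with FOLLOW(P) on { 'b' }; T → e y P with FOLLOW(T) on { 'e' }

Nullable non-terminals: P, T.
FIRST sets used below: FIRST(P) = { 'b', ε }

P: nullable alternative(s) P → ε; FOLLOW(P) = { 'b', 'e' }
  P → b P D: FIRST \ {ε} = { 'b' } — overlaps FOLLOW(P) on { 'b' }: CONFLICT
  P → ε: FIRST \ {ε} = { } — this is the only nullable alternative, skip
  P → P b T: FIRST \ {ε} = { 'b' } — overlaps FOLLOW(P) on { 'b' }: CONFLICT

T: nullable alternative(s) T → ε; FOLLOW(T) = { 'b', 'e' }
  T → ε: FIRST \ {ε} = { } — this is the only nullable alternative, skip
  T → e y P: FIRST \ {ε} = { 'e' } — overlaps FOLLOW(T) on { 'e' }: CONFLICT

A, D have no nullable alternative, so no FIRST/FOLLOW check is needed there.

So the grammar has 3 FIRST/FOLLOW conflicts (marked CONFLICT above).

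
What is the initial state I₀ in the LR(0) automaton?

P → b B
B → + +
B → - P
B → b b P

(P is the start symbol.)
{ [P → . b B], [P' → . P] }

First, augment the grammar with P' → P
I₀ = CLOSURE({ [P' → . P] }):
  [P' → . P] has the dot before P: add [P → . b B]
No further items can be added.

I₀ = { [P → . b B], [P' → . P] }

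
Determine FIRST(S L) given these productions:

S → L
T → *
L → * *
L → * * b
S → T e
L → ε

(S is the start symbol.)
{ '*', ε }

FIRST sets of the non-terminals involved (from the grammar, by fixed-point iteration):
  FIRST(S) = { '*', ε }
  FIRST(L) = { '*', ε }

To compute FIRST(S L), process the symbols left to right:
Symbol S is a non-terminal. Add FIRST(S) \ {ε} = { '*' }
S is nullable (ε ∈ FIRST(S)), continue to the next symbol.
Symbol L is a non-terminal. Add FIRST(L) \ {ε} = { '*' }
L is nullable (ε ∈ FIRST(L)), continue to the next symbol.
All symbols are nullable, so ε is in the result.
FIRST(S L) = { '*', ε }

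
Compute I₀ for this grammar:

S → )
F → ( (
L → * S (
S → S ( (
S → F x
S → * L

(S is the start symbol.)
{ [F → . ( (], [S → . )], [S → . * L], [S → . F x], [S → . S ( (], [S' → . S] }

First, augment the grammar with S' → S
I₀ = CLOSURE({ [S' → . S] }):
  [S' → . S] has the dot before S: add [S → . )], [S → . S ( (], [S → . F x], [S → . * L]
  [S → . F x] has the dot before F: add [F → . ( (]
No further items can be added.

I₀ = { [F → . ( (], [S → . )], [S → . * L], [S → . F x], [S → . S ( (], [S' → . S] }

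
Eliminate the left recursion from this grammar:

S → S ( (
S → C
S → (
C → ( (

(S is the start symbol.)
S is directly left-recursive. The standard transformation for
  A → A α₁ | ... | A α_m | β₁ | ... | β_n
is
  A  → β₁ A' | ... | β_n A'
  A' → α₁ A' | ... | α_m A' | ε

S → C becomes S → C S'
S → ( becomes S → ( S'
S → S ( ( becomes S' → ( ( S'
Add S' → ε

Productions for other non-terminals are unchanged:
  C → ( (

Resulting grammar:
S → C S'
S → ( S'
S' → ( ( S'
S' → ε
C → ( (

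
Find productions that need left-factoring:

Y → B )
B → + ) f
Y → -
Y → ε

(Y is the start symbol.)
Left-factoring is needed when two productions for the same non-terminal
share a common prefix on the right-hand side.

Productions for Y:
  Y → B )
  Y → -
  Y → ε

No common prefixes found.

Answer: No, left-factoring is not needed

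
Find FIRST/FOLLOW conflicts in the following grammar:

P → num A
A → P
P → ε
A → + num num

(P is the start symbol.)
No FIRST/FOLLOW conflicts.

A FIRST/FOLLOW conflict occurs when a non-terminal N has a nullable alternative N → β (β ⇒* ε) and another alternative N → α with FIRST(α) ∩ FOLLOW(N) ≠ ∅: on such a lookahead the parser cannot decide between expanding α and letting N vanish via β.

Nullable non-terminals: A, P.
FIRST sets used below: FIRST(P) = { 'num', ε }

A: nullable alternative(s) A → P; FOLLOW(A) = { $ }
  A → P: FIRST \ {ε} = { 'num' } — this is the only nullable alternative, skip
  A → + num num: FIRST \ {ε} = { '+' } — disjoint from FOLLOW(A)

P: nullable alternative(s) P → ε; FOLLOW(P) = { $ }
  P → num A: FIRST \ {ε} = { 'num' } — disjoint from FOLLOW(P)
  P → ε: FIRST \ {ε} = { } — this is the only nullable alternative, skip

No FIRST/FOLLOW conflicts found.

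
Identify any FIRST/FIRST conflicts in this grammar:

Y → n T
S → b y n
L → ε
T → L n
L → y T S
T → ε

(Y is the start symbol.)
FIRST sets of the non-terminals at (or reachable through a nullable prefix from) the front of some alternative:
  FIRST(L) = { 'y', ε }

Productions for L:
  L → ε: FIRST = { ε }
  L → y T S: FIRST = { 'y' }
Productions for T:
  T → L n: FIRST = { 'n', 'y' }
  T → ε: FIRST = { ε }
Y, S have only one production, so no FIRST/FIRST conflict is possible there.

All alternatives of each non-terminal have pairwise disjoint FIRST sets.

Answer: No FIRST/FIRST conflicts.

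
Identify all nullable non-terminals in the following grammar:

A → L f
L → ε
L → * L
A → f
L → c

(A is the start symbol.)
{ 'L' }

A non-terminal is nullable if it can derive ε (the empty string): either it has an ε-production, or it has a production whose right-hand side consists entirely of nullable non-terminals.

ε-productions: L → ε
So L is immediately nullable.
No further non-terminal can be added: every production for the remaining non-terminals contains a terminal or a non-nullable non-terminal.
Nullable = { 'L' }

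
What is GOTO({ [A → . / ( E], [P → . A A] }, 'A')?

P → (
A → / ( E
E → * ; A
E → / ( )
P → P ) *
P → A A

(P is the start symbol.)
GOTO(I, 'A') = CLOSURE({ [A → αX.β] : [A → α.Xβ] ∈ I, X = 'A' })

Items with dot before 'A', with the dot advanced:
  [P → . A A] → [P → A . A]
Closure of the advanced items:
  [P → A . A] has the dot before A: add [A → . / ( E]

GOTO = { [A → . / ( E], [P → A . A] }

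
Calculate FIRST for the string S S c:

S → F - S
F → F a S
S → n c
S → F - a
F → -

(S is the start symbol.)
{ '-', 'n' }

FIRST sets of the non-terminals involved (from the grammar, by fixed-point iteration):
  FIRST(S) = { '-', 'n' }

To compute FIRST(S S c), process the symbols left to right:
Symbol S is a non-terminal. Add FIRST(S) \ {ε} = { '-', 'n' }
S is not nullable (ε ∉ FIRST(S)), so stop here.
FIRST(S S c) = { '-', 'n' }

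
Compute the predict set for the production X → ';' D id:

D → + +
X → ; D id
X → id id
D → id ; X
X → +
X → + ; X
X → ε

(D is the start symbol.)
PREDICT(X → ';' D id) = (FIRST(RHS) \ {ε}) ∪ (FOLLOW(X) if ε ∈ FIRST(RHS), i.e. RHS ⇒* ε)
FIRST(';' D id) = { ';' }
ε ∉ FIRST(';' D id), so FOLLOW(X) is not added.
PREDICT(X → ';' D id) = { ';' }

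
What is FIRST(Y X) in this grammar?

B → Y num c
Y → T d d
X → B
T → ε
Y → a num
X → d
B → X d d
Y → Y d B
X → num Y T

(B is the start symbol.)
FIRST sets of the non-terminals involved (from the grammar, by fixed-point iteration):
  FIRST(Y) = { 'a', 'd' }

To compute FIRST(Y X), process the symbols left to right:
Symbol Y is a non-terminal. Add FIRST(Y) \ {ε} = { 'a', 'd' }
Y is not nullable (ε ∉ FIRST(Y)), so stop here.
FIRST(Y X) = { 'a', 'd' }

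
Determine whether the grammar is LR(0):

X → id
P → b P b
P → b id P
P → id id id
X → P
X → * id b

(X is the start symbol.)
A grammar is LR(0) if no state in the canonical LR(0) collection has:
  - both a shift item (dot before a terminal) and a complete item (shift-reduce conflict), or
  - two or more complete items (reduce-reduce conflict; the accept item [X' → X .] counts as a complete item here).

Augment with X' → X and build the canonical LR(0) collection (I0 = CLOSURE({[X' → . X]}), then GOTO on every symbol after a dot until no new states appear). It has 16 states:
  I0: { [P → . b P b], [P → . b id P], [P → . id id id], [X → . * id b], [X → . P], [X → . id], [X' → . X] }  — shift
  I1: { [X → * . id b] }  — shift
  I2: { [X → P .] }  — reduce
  I3: { [X' → X .] }  — accept
  I4: { [P → . b P b], [P → . b id P], [P → . id id id], [P → b . P b], [P → b . id P] }  — shift
  I5: { [P → id . id id], [X → id .] }  — shift, reduce
  I6: { [P → id id . id] }  — shift
  I7: { [P → id id id .] }  — reduce
  I8: { [P → b P . b] }  — shift
  I9: { [P → . b P b], [P → . b id P], [P → . id id id], [P → b id . P], [P → id . id id] }  — shift
  I10: { [P → b id P .] }  — reduce
  I11: { [P → id . id id], [P → id id . id] }  — shift
  I12: { [P → id id . id], [P → id id id .] }  — shift, reduce
  I13: { [P → b P b .] }  — reduce
  I14: { [X → * id . b] }  — shift
  I15: { [X → * id b .] }  — reduce

Conflict in state I5:
  Shift-reduce conflict between [X → id .] and [P → id . id id]
So the grammar is NOT LR(0).

Answer: No. Shift-reduce conflict between [X → id .] and [P → id . id id]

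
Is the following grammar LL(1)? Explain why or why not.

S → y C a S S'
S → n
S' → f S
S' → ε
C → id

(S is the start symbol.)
Relevant sets:
  FOLLOW(S') = { $, 'f' }

For S:
  PREDICT(S → y C a S S') = { 'y' }
  PREDICT(S → n) = { 'n' }
For S':
  PREDICT(S' → f S) = { 'f' }
  PREDICT(S' → ε) = { $, 'f' }
C has a single production, so nothing to check there.

Conflict found: Predict set conflict for S': { 'f' }
The grammar is NOT LL(1).

Answer: No. Predict set conflict for S': { 'f' }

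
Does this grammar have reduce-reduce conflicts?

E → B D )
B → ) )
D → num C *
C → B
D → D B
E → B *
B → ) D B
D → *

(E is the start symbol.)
Yes — I4: [D → * .] vs [E → B * .]; I15: [B → ) D B .] vs [D → D B .]

Augment with E' → E and build the canonical LR(0) collection (I0 = CLOSURE({[E' → . E]}), then GOTO on every symbol after a dot until no new states appear). It has 16 states:
  I0: { [B → . ) )], [B → . ) D B], [E → . B *], [E → . B D )], [E' → . E] }  — shift
  I1: { [B → ) . )], [B → ) . D B], [D → . *], [D → . D B], [D → . num C *] }  — shift
  I2: { [D → . *], [D → . D B], [D → . num C *], [E → B . *], [E → B . D )] }  — shift
  I3: { [E' → E .] }  — accept
  I4: { [D → * .], [E → B * .] }  — 2 reduces
  I5: { [B → . ) )], [B → . ) D B], [D → D . B], [E → B D . )] }  — shift
  I6: { [B → . ) )], [B → . ) D B], [C → . B], [D → num . C *] }  — shift
  I7: { [C → B .] }  — reduce
  I8: { [D → num C . *] }  — shift
  I9: { [D → num C * .] }  — reduce
  I10: { [B → ) . )], [B → ) . D B], [D → . *], [D → . D B], [D → . num C *], [E → B D ) .] }  — shift, reduce
  I11: { [D → D B .] }  — reduce
  I12: { [B → ) ) .] }  — reduce
  I13: { [D → * .] }  — reduce
  I14: { [B → ) D . B], [B → . ) )], [B → . ) D B], [D → D . B] }  — shift
  I15: { [B → ) D B .], [D → D B .] }  — 2 reduces

I4 contains complete items [D → * .], [E → B * .] — reduce-reduce conflict.
I15 contains complete items [B → ) D B .], [D → D B .] — reduce-reduce conflict.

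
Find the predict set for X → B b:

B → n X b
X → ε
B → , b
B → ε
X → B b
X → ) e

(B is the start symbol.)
{ ',', 'b', 'n' }

PREDICT(X → B b) = (FIRST(RHS) \ {ε}) ∪ (FOLLOW(X) if ε ∈ FIRST(RHS), i.e. RHS ⇒* ε)
FIRST(B) = { ',', 'n', ε }
FIRST(B b) = { ',', 'b', 'n' }
ε ∉ FIRST(B b), so FOLLOW(X) is not added.
PREDICT(X → B b) = { ',', 'b', 'n' }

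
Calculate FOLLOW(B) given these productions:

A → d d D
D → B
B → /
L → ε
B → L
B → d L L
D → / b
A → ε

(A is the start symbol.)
{ $ }

To compute FOLLOW(B), find every occurrence of B on a right-hand side N → α B β: add FIRST(β) \ {ε}, and if β is empty or nullable also add FOLLOW(N). Iterate to a fixed point.

In D → B: B is at the end, add FOLLOW(D)

The FOLLOW sets referred to above (computed the same way, to a fixed point):
  FOLLOW(D) = { $ }

Taking the union: FOLLOW(B) = { $ }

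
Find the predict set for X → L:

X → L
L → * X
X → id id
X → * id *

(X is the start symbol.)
{ '*' }

PREDICT(X → L) = (FIRST(RHS) \ {ε}) ∪ (FOLLOW(X) if ε ∈ FIRST(RHS), i.e. RHS ⇒* ε)
FIRST(L) = { '*' }
FIRST(L) = { '*' }
ε ∉ FIRST(L), so FOLLOW(X) is not added.
PREDICT(X → L) = { '*' }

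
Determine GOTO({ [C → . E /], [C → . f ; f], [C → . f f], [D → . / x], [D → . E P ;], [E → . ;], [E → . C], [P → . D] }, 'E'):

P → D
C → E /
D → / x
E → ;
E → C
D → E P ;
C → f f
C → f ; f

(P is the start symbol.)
GOTO(I, 'E') = CLOSURE({ [A → αX.β] : [A → α.Xβ] ∈ I, X = 'E' })

Items with dot before 'E', with the dot advanced:
  [C → . E /] → [C → E . /]
  [D → . E P ;] → [D → E . P ;]
Closure of the advanced items:
  [D → E . P ;] has the dot before P: add [P → . D]
  [P → . D] has the dot before D: add [D → . / x], [D → . E P ;]
  [D → . E P ;] has the dot before E: add [E → . ;], [E → . C]
  [E → . C] has the dot before C: add [C → . E /], [C → . f f], [C → . f ; f]

GOTO = { [C → . E /], [C → . f ; f], [C → . f f], [C → E . /], [D → . / x], [D → . E P ;], [D → E . P ;], [E → . ;], [E → . C], [P → . D] }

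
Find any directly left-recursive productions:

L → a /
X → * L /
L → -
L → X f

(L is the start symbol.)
Direct left recursion occurs when N → N α for some non-terminal N (the right-hand side begins with the left-hand side itself).

L → a /: starts with a
X → * L /: starts with '*'
L → -: starts with '-'
L → X f: starts with X

No direct left recursion found.

Answer: No direct left recursion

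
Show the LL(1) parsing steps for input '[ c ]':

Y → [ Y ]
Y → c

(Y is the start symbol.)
Stack is shown with the top on the left.

Stack    Input    Action
------------------------
Y $      [ c ] $  output Y → [ Y ]
[ Y ] $  [ c ] $  match '['
Y ] $    c ] $    output Y → c
c ] $    c ] $    match 'c'
] $      ] $      match ']'
$        $        accept

The string is accepted.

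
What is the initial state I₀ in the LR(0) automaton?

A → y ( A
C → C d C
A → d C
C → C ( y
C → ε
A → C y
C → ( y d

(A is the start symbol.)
First, augment the grammar with A' → A
I₀ = CLOSURE({ [A' → . A] }):
  [A' → . A] has the dot before A: add [A → . y ( A], [A → . d C], [A → . C y]
  [A → . C y] has the dot before C: add [C → . C d C], [C → . C ( y], [C → .], [C → . ( y d]
No further items can be added.

I₀ = { [A → . C y], [A → . d C], [A → . y ( A], [A' → . A], [C → . ( y d], [C → . C ( y], [C → . C d C], [C → .] }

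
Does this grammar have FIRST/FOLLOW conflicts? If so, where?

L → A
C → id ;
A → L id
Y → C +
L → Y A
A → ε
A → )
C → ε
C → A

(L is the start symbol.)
Yes. L → Y A with FOLLOW(L) on { 'id' }; C → A with FOLLOW(C) on { '+' }; A → L id with FOLLOW(A) on { '+', 'id' }

Nullable non-terminals: A, C, L.
FIRST sets used below: FIRST(L) = { ')', '+', 'id', ε }, FIRST(A) = { ')', '+', 'id', ε }, FIRST(Y) = { ')', '+', 'id' }

A: nullable alternative(s) A → ε; FOLLOW(A) = { $, '+', 'id' }
  A → L id: FIRST \ {ε} = { ')', '+', 'id' } — overlaps FOLLOW(A) on { '+', 'id' }: CONFLICT
  A → ε: FIRST \ {ε} = { } — this is the only nullable alternative, skip
  A → ): FIRST \ {ε} = { ')' } — disjoint from FOLLOW(A)

C: nullable alternative(s) C → ε, C → A; FOLLOW(C) = { '+' }
  C → id ;: FIRST \ {ε} = { 'id' } — disjoint from FOLLOW(C)
  C → ε: FIRST \ {ε} = { } — disjoint from FOLLOW(C)
  C → A: FIRST \ {ε} = { ')', '+', 'id' } — overlaps FOLLOW(C) on { '+' }: CONFLICT

L: nullable alternative(s) L → A; FOLLOW(L) = { $, 'id' }
  L → A: FIRST \ {ε} = { ')', '+', 'id' } — this is the only nullable alternative, skip
  L → Y A: FIRST \ {ε} = { ')', '+', 'id' } — overlaps FOLLOW(L) on { 'id' }: CONFLICT

Y has no nullable alternative, so no FIRST/FOLLOW check is needed there.

So the grammar has 3 FIRST/FOLLOW conflicts (marked CONFLICT above).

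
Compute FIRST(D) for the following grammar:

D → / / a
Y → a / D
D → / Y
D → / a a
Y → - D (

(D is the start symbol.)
{ '/' }

To compute FIRST(D), examine every production with D on the left-hand side, reading each right-hand side left to right until a non-nullable symbol is reached.

From D → / / a:
  - '/' is a terminal: add '/' and stop
From D → / Y:
  - '/' is a terminal: add '/' and stop
From D → / a a:
  - '/' is a terminal: add '/' and stop

Collecting: FIRST(D) = { '/' }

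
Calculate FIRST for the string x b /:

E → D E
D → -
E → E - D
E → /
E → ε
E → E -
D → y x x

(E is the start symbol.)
{ 'x' }

To compute FIRST(x b /), process the symbols left to right:
Symbol x is a terminal. Add 'x' and stop.
FIRST(x b /) = { 'x' }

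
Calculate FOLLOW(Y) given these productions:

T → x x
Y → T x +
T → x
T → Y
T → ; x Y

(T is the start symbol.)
To compute FOLLOW(Y), find every occurrence of Y on a right-hand side N → α Y β: add FIRST(β) \ {ε}, and if β is empty or nullable also add FOLLOW(N). Iterate to a fixed point.

In T → Y: Y is at the end, add FOLLOW(T)
In T → ; x Y: Y is at the end, add FOLLOW(T)

The FOLLOW sets referred to above (computed the same way, to a fixed point):
  FOLLOW(T) = { $, 'x' }

Taking the union: FOLLOW(Y) = { $, 'x' }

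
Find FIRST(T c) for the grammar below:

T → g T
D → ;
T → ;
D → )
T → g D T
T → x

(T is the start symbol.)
FIRST sets of the non-terminals involved (from the grammar, by fixed-point iteration):
  FIRST(T) = { ';', 'g', 'x' }

To compute FIRST(T c), process the symbols left to right:
Symbol T is a non-terminal. Add FIRST(T) \ {ε} = { ';', 'g', 'x' }
T is not nullable (ε ∉ FIRST(T)), so stop here.
FIRST(T c) = { ';', 'g', 'x' }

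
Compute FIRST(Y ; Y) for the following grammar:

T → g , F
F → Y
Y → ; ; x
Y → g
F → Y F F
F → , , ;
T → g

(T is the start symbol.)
{ ';', 'g' }

FIRST sets of the non-terminals involved (from the grammar, by fixed-point iteration):
  FIRST(Y) = { ';', 'g' }

To compute FIRST(Y ; Y), process the symbols left to right:
Symbol Y is a non-terminal. Add FIRST(Y) \ {ε} = { ';', 'g' }
Y is not nullable (ε ∉ FIRST(Y)), so stop here.
FIRST(Y ; Y) = { ';', 'g' }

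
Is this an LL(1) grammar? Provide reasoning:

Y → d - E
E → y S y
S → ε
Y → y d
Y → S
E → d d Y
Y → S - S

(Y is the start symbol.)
Yes, the grammar is LL(1).

A grammar is LL(1) if for each non-terminal N with multiple productions, the predict sets of those productions are pairwise disjoint, where PREDICT(N → α) = (FIRST(α) \ {ε}) ∪ (FOLLOW(N) if α ⇒* ε).

Relevant sets:
  FIRST(S) = { ε }
  FOLLOW(Y) = { $ }

For Y:
  PREDICT(Y → d '-' E) = { 'd' }
  PREDICT(Y → y d) = { 'y' }
  PREDICT(Y → S) = { $ }
  PREDICT(Y → S '-' S) = { '-' }
For E:
  PREDICT(E → y S y) = { 'y' }
  PREDICT(E → d d Y) = { 'd' }
S has a single production, so nothing to check there.

All predict sets are disjoint. The grammar IS LL(1).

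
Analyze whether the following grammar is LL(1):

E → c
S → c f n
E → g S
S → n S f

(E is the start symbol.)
Yes, the grammar is LL(1).

A grammar is LL(1) if for each non-terminal N with multiple productions, the predict sets of those productions are pairwise disjoint, where PREDICT(N → α) = (FIRST(α) \ {ε}) ∪ (FOLLOW(N) if α ⇒* ε).

For E:
  PREDICT(E → c) = { 'c' }
  PREDICT(E → g S) = { 'g' }
For S:
  PREDICT(S → c f n) = { 'c' }
  PREDICT(S → n S f) = { 'n' }

All predict sets are disjoint. The grammar IS LL(1).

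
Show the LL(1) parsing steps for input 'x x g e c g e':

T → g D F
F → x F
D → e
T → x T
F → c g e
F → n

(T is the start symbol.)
Stack is shown with the top on the left.

Stack    Input            Action
--------------------------------
T $      x x g e c g e $  output T → x T
x T $    x x g e c g e $  match 'x'
T $      x g e c g e $    output T → x T
x T $    x g e c g e $    match 'x'
T $      g e c g e $      output T → g D F
g D F $  g e c g e $      match 'g'
D F $    e c g e $        output D → e
e F $    e c g e $        match 'e'
F $      c g e $          output F → c g e
c g e $  c g e $          match 'c'
g e $    g e $            match 'g'
e $      e $              match 'e'
$        $                accept

The string is accepted.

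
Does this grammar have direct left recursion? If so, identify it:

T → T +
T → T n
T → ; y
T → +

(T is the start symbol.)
Yes, T is left-recursive

Direct left recursion occurs when N → N α for some non-terminal N (the right-hand side begins with the left-hand side itself).

T → T +: LEFT RECURSIVE (starts with T)
T → T n: LEFT RECURSIVE (starts with T)
T → ; y: starts with ';'
T → +: starts with '+'

The grammar has direct left recursion on: T.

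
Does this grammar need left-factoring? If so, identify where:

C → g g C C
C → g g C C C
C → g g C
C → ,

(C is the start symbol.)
Left-factoring is needed when two productions for the same non-terminal
share a common prefix on the right-hand side.

Productions for C:
  C → g g C C
  C → g g C C C
  C → g g C
  C → ,

Found common prefix 'g g C' in productions for C

Answer: Yes, C has productions with common prefix 'g g C'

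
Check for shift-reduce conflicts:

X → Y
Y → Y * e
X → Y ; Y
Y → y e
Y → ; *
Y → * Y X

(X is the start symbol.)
A shift-reduce conflict occurs when an LR(0) state has both:
  - a complete (reduce) item [A → α .] (dot at the end), and
  - a shift item [B → β . c γ] (dot before a terminal).

Augment with X' → X and build the canonical LR(0) collection (I0 = CLOSURE({[X' → . X]}), then GOTO on every symbol after a dot until no new states appear). It has 15 states:
  I0: { [X → . Y ; Y], [X → . Y], [X' → . X], [Y → . * Y X], [Y → . ; *], [Y → . Y * e], [Y → . y e] }  — shift
  I1: { [Y → * . Y X], [Y → . * Y X], [Y → . ; *], [Y → . Y * e], [Y → . y e] }  — shift
  I2: { [Y → ; . *] }  — shift
  I3: { [X' → X .] }  — accept
  I4: { [X → Y . ; Y], [X → Y .], [Y → Y . * e] }  — shift, reduce
  I5: { [Y → y . e] }  — shift
  I6: { [Y → y e .] }  — reduce
  I7: { [Y → Y * . e] }  — shift
  I8: { [X → Y ; . Y], [Y → . * Y X], [Y → . ; *], [Y → . Y * e], [Y → . y e] }  — shift
  I9: { [X → Y ; Y .], [Y → Y . * e] }  — shift, reduce
  I10: { [Y → Y * e .] }  — reduce
  I11: { [Y → ; * .] }  — reduce
  I12: { [X → . Y ; Y], [X → . Y], [Y → * Y . X], [Y → . * Y X], [Y → . ; *], [Y → . Y * e], [Y → . y e], [Y → Y . * e] }  — shift
  I13: { [Y → * . Y X], [Y → . * Y X], [Y → . ; *], [Y → . Y * e], [Y → . y e], [Y → Y * . e] }  — shift
  I14: { [Y → * Y X .] }  — reduce

I4 contains reduce item [X → Y .] and shift items [X → Y . ; Y], [Y → Y . * e] — shift-reduce conflict.
I9 contains reduce item [X → Y ; Y .] and shift item [Y → Y . * e] — shift-reduce conflict.

Answer: Yes — I4: [X → Y .] vs [X → Y . ; Y]; I9: [X → Y ; Y .] vs [Y → Y . * e]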